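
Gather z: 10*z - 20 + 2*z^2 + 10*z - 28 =2*z^2 + 20*z - 48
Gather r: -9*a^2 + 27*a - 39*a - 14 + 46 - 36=-9*a^2 - 12*a - 4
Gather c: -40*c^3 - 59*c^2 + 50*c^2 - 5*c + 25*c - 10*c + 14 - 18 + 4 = -40*c^3 - 9*c^2 + 10*c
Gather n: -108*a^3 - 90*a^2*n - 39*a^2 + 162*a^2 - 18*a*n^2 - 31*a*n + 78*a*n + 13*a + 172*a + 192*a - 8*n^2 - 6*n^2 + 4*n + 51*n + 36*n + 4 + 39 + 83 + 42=-108*a^3 + 123*a^2 + 377*a + n^2*(-18*a - 14) + n*(-90*a^2 + 47*a + 91) + 168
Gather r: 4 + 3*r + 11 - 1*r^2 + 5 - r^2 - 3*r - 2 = 18 - 2*r^2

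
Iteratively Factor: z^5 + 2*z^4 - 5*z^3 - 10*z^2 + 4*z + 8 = (z + 1)*(z^4 + z^3 - 6*z^2 - 4*z + 8) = (z - 2)*(z + 1)*(z^3 + 3*z^2 - 4) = (z - 2)*(z - 1)*(z + 1)*(z^2 + 4*z + 4) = (z - 2)*(z - 1)*(z + 1)*(z + 2)*(z + 2)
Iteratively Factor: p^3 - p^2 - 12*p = (p - 4)*(p^2 + 3*p) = (p - 4)*(p + 3)*(p)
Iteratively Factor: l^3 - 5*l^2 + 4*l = (l - 4)*(l^2 - l) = l*(l - 4)*(l - 1)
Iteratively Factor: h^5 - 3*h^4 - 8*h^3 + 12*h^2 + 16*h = (h - 2)*(h^4 - h^3 - 10*h^2 - 8*h) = h*(h - 2)*(h^3 - h^2 - 10*h - 8) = h*(h - 4)*(h - 2)*(h^2 + 3*h + 2) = h*(h - 4)*(h - 2)*(h + 2)*(h + 1)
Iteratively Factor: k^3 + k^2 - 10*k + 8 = (k - 2)*(k^2 + 3*k - 4) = (k - 2)*(k - 1)*(k + 4)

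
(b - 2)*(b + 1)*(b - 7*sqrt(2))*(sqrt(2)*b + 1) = sqrt(2)*b^4 - 13*b^3 - sqrt(2)*b^3 - 9*sqrt(2)*b^2 + 13*b^2 + 7*sqrt(2)*b + 26*b + 14*sqrt(2)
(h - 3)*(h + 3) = h^2 - 9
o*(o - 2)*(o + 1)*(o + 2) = o^4 + o^3 - 4*o^2 - 4*o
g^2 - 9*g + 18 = (g - 6)*(g - 3)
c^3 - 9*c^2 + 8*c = c*(c - 8)*(c - 1)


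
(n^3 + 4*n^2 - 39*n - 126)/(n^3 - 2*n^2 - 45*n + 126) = (n + 3)/(n - 3)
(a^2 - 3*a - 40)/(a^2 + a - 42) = (a^2 - 3*a - 40)/(a^2 + a - 42)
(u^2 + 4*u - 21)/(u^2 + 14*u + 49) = (u - 3)/(u + 7)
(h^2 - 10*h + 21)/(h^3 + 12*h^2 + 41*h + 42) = (h^2 - 10*h + 21)/(h^3 + 12*h^2 + 41*h + 42)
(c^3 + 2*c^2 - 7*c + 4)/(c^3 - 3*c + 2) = (c + 4)/(c + 2)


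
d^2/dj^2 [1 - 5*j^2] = -10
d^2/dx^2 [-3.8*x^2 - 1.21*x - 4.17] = -7.60000000000000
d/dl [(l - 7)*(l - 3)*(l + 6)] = 3*l^2 - 8*l - 39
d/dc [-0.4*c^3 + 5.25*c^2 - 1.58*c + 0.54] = -1.2*c^2 + 10.5*c - 1.58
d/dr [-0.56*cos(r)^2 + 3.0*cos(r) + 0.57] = (1.12*cos(r) - 3.0)*sin(r)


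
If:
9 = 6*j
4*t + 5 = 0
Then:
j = 3/2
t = -5/4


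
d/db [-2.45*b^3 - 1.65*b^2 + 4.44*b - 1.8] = -7.35*b^2 - 3.3*b + 4.44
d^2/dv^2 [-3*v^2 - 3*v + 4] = -6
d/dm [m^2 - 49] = 2*m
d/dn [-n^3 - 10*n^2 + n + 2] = -3*n^2 - 20*n + 1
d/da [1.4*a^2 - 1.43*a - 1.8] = 2.8*a - 1.43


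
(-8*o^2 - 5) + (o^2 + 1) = -7*o^2 - 4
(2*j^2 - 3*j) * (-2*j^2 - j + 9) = -4*j^4 + 4*j^3 + 21*j^2 - 27*j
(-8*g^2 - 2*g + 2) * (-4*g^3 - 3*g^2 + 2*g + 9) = 32*g^5 + 32*g^4 - 18*g^3 - 82*g^2 - 14*g + 18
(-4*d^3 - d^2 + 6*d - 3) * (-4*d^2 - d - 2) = 16*d^5 + 8*d^4 - 15*d^3 + 8*d^2 - 9*d + 6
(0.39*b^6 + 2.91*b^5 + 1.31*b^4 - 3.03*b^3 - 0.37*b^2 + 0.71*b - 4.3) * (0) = 0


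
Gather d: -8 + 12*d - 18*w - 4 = 12*d - 18*w - 12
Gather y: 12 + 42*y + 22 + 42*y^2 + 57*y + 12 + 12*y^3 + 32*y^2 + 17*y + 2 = 12*y^3 + 74*y^2 + 116*y + 48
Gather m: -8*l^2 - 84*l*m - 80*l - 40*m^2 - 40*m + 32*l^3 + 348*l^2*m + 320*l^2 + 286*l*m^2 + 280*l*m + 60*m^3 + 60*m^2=32*l^3 + 312*l^2 - 80*l + 60*m^3 + m^2*(286*l + 20) + m*(348*l^2 + 196*l - 40)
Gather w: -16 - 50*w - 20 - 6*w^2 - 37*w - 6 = -6*w^2 - 87*w - 42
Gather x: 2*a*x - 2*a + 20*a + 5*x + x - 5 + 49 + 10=18*a + x*(2*a + 6) + 54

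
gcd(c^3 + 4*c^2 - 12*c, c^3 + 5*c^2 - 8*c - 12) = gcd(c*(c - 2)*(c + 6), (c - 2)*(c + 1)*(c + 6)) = c^2 + 4*c - 12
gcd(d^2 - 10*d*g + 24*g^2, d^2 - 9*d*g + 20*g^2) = d - 4*g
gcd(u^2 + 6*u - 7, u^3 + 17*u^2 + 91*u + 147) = u + 7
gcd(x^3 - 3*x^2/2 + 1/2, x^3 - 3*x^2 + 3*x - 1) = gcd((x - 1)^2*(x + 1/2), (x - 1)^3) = x^2 - 2*x + 1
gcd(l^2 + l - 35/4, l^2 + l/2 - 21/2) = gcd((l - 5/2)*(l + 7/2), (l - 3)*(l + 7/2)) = l + 7/2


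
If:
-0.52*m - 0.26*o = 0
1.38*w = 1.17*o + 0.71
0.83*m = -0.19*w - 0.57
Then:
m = -1.31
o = 2.63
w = 2.74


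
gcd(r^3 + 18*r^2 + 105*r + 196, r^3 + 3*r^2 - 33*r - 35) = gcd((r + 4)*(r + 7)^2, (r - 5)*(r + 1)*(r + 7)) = r + 7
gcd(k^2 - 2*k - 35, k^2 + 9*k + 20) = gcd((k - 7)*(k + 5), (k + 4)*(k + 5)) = k + 5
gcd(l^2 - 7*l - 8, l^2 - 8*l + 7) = 1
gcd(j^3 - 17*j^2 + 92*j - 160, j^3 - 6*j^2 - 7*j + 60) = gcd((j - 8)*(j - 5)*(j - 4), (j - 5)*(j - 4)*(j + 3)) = j^2 - 9*j + 20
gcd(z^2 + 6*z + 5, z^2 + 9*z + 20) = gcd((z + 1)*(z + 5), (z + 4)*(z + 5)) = z + 5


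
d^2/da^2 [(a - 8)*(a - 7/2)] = 2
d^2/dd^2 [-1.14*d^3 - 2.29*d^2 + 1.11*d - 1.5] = -6.84*d - 4.58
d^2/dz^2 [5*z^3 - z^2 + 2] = 30*z - 2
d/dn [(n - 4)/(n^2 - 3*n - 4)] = -1/(n^2 + 2*n + 1)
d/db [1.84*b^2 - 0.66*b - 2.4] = 3.68*b - 0.66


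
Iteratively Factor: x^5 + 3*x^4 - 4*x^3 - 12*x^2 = (x + 3)*(x^4 - 4*x^2) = x*(x + 3)*(x^3 - 4*x) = x^2*(x + 3)*(x^2 - 4) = x^2*(x + 2)*(x + 3)*(x - 2)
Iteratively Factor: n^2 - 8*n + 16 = (n - 4)*(n - 4)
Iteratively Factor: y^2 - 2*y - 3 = (y + 1)*(y - 3)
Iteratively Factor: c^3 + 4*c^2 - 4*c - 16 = (c - 2)*(c^2 + 6*c + 8) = (c - 2)*(c + 2)*(c + 4)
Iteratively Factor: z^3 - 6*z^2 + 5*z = (z - 5)*(z^2 - z) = (z - 5)*(z - 1)*(z)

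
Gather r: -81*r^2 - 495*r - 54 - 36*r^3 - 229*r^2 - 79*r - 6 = -36*r^3 - 310*r^2 - 574*r - 60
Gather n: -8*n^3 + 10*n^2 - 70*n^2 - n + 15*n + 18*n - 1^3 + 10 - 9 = -8*n^3 - 60*n^2 + 32*n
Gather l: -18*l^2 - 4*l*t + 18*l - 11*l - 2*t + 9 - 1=-18*l^2 + l*(7 - 4*t) - 2*t + 8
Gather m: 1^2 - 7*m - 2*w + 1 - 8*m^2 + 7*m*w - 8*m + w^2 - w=-8*m^2 + m*(7*w - 15) + w^2 - 3*w + 2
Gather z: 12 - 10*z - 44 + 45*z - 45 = 35*z - 77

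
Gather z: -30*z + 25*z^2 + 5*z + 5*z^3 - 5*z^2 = 5*z^3 + 20*z^2 - 25*z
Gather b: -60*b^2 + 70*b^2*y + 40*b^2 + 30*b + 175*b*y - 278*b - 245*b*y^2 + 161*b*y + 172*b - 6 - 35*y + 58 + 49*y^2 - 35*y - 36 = b^2*(70*y - 20) + b*(-245*y^2 + 336*y - 76) + 49*y^2 - 70*y + 16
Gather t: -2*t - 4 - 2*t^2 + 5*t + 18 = -2*t^2 + 3*t + 14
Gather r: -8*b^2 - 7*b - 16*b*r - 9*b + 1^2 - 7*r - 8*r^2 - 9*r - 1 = -8*b^2 - 16*b - 8*r^2 + r*(-16*b - 16)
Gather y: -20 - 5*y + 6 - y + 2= -6*y - 12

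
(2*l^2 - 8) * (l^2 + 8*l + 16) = 2*l^4 + 16*l^3 + 24*l^2 - 64*l - 128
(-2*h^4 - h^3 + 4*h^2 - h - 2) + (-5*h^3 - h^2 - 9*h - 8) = -2*h^4 - 6*h^3 + 3*h^2 - 10*h - 10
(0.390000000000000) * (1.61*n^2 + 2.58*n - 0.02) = 0.6279*n^2 + 1.0062*n - 0.0078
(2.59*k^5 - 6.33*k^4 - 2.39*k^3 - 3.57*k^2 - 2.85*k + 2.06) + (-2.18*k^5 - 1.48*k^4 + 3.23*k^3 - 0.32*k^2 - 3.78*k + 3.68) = 0.41*k^5 - 7.81*k^4 + 0.84*k^3 - 3.89*k^2 - 6.63*k + 5.74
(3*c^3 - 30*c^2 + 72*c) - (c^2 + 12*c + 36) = 3*c^3 - 31*c^2 + 60*c - 36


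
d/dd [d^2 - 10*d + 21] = 2*d - 10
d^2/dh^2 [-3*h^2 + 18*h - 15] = -6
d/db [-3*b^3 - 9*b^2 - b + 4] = -9*b^2 - 18*b - 1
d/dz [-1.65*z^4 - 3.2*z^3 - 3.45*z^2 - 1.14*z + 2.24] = -6.6*z^3 - 9.6*z^2 - 6.9*z - 1.14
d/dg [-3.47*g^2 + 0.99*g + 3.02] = 0.99 - 6.94*g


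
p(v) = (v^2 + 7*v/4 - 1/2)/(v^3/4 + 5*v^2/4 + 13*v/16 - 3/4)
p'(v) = (2*v + 7/4)/(v^3/4 + 5*v^2/4 + 13*v/16 - 3/4) + (-3*v^2/4 - 5*v/2 - 13/16)*(v^2 + 7*v/4 - 1/2)/(v^3/4 + 5*v^2/4 + 13*v/16 - 3/4)^2 = 8*(-8*v^4 - 28*v^3 - 32*v^2 - 8*v - 29)/(16*v^6 + 160*v^5 + 504*v^4 + 424*v^3 - 311*v^2 - 312*v + 144)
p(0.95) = 1.51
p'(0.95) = -1.61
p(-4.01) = -302.56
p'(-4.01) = -30222.35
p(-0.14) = 0.86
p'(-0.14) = -1.26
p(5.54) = 0.47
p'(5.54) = -0.06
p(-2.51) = 1.24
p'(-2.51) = -2.08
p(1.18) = 1.25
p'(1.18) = -0.81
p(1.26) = 1.19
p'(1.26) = -0.68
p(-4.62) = -5.15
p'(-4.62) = -7.94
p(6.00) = 0.45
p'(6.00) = -0.05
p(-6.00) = -1.71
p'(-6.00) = -0.80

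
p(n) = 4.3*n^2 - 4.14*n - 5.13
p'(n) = 8.6*n - 4.14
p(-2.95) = 44.50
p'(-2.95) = -29.51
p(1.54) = -1.31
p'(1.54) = 9.10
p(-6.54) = 205.86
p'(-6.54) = -60.38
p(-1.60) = 12.50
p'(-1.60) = -17.90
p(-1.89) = 18.05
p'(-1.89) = -20.39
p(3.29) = 27.79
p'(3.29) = 24.15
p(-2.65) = 36.04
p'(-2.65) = -26.93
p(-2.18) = 24.33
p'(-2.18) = -22.89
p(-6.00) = 174.51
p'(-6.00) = -55.74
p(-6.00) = 174.51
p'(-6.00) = -55.74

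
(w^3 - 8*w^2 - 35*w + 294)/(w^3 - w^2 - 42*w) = (w - 7)/w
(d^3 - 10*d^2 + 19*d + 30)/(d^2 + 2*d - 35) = (d^2 - 5*d - 6)/(d + 7)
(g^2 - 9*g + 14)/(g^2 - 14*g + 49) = (g - 2)/(g - 7)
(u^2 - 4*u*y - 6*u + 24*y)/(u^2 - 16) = (u^2 - 4*u*y - 6*u + 24*y)/(u^2 - 16)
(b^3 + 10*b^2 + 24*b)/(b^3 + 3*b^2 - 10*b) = (b^2 + 10*b + 24)/(b^2 + 3*b - 10)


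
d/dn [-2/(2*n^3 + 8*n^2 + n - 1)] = 2*(6*n^2 + 16*n + 1)/(2*n^3 + 8*n^2 + n - 1)^2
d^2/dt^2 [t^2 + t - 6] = 2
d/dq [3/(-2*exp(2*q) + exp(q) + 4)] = (12*exp(q) - 3)*exp(q)/(-2*exp(2*q) + exp(q) + 4)^2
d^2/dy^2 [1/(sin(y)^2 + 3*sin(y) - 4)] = (-35*sin(y) + sin(3*y) + 13*cos(2*y)/2 - 65/2)/((sin(y) - 1)^2*(sin(y) + 4)^3)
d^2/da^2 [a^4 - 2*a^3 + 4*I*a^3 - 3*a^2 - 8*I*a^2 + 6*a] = 12*a^2 + a*(-12 + 24*I) - 6 - 16*I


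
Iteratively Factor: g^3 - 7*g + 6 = (g + 3)*(g^2 - 3*g + 2) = (g - 2)*(g + 3)*(g - 1)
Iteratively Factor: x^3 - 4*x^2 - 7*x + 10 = (x - 1)*(x^2 - 3*x - 10) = (x - 1)*(x + 2)*(x - 5)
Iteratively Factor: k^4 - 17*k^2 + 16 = (k + 4)*(k^3 - 4*k^2 - k + 4) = (k + 1)*(k + 4)*(k^2 - 5*k + 4) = (k - 4)*(k + 1)*(k + 4)*(k - 1)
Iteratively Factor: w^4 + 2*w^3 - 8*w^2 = (w)*(w^3 + 2*w^2 - 8*w) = w*(w - 2)*(w^2 + 4*w) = w*(w - 2)*(w + 4)*(w)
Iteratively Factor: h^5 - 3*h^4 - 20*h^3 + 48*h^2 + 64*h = (h - 4)*(h^4 + h^3 - 16*h^2 - 16*h) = h*(h - 4)*(h^3 + h^2 - 16*h - 16) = h*(h - 4)*(h + 4)*(h^2 - 3*h - 4) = h*(h - 4)*(h + 1)*(h + 4)*(h - 4)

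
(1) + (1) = 2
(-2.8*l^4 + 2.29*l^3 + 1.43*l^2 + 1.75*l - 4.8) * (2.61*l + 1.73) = -7.308*l^5 + 1.1329*l^4 + 7.694*l^3 + 7.0414*l^2 - 9.5005*l - 8.304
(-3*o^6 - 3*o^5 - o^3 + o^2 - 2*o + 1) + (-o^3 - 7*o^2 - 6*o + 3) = -3*o^6 - 3*o^5 - 2*o^3 - 6*o^2 - 8*o + 4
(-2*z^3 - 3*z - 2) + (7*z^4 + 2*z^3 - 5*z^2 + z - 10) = 7*z^4 - 5*z^2 - 2*z - 12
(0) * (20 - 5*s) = 0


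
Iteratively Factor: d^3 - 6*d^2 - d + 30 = (d - 3)*(d^2 - 3*d - 10) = (d - 5)*(d - 3)*(d + 2)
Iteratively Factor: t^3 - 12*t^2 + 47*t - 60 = (t - 4)*(t^2 - 8*t + 15) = (t - 4)*(t - 3)*(t - 5)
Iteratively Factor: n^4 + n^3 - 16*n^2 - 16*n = (n - 4)*(n^3 + 5*n^2 + 4*n) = (n - 4)*(n + 1)*(n^2 + 4*n) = n*(n - 4)*(n + 1)*(n + 4)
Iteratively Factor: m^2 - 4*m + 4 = (m - 2)*(m - 2)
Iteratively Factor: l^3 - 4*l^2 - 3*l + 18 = (l + 2)*(l^2 - 6*l + 9) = (l - 3)*(l + 2)*(l - 3)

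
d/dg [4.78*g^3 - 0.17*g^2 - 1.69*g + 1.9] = 14.34*g^2 - 0.34*g - 1.69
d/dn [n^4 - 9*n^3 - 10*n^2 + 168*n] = 4*n^3 - 27*n^2 - 20*n + 168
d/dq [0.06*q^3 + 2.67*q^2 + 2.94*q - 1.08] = 0.18*q^2 + 5.34*q + 2.94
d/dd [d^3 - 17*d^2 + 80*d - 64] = 3*d^2 - 34*d + 80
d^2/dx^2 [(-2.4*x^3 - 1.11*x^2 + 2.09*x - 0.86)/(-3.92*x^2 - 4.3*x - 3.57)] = (-80.0729920000001*x^3 + 207.14232*x^2 + 445.993296*x + 100.19329)/(60.236288*x^6 + 198.22656*x^5 + 382.016544*x^4 + 440.56252*x^3 + 347.907924*x^2 + 164.40921*x + 45.499293)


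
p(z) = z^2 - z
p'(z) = 2*z - 1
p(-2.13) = 6.67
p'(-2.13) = -5.26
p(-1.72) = 4.68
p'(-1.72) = -4.44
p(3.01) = 6.05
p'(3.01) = 5.02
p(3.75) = 10.31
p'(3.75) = 6.50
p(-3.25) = 13.81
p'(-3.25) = -7.50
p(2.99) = 5.95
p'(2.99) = 4.98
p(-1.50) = 3.75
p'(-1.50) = -4.00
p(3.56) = 9.11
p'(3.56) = 6.12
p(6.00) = 30.00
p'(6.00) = 11.00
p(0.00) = 0.00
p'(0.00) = -1.00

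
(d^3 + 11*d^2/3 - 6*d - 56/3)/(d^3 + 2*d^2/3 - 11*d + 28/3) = (d + 2)/(d - 1)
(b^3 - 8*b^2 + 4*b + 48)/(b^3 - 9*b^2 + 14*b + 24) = (b + 2)/(b + 1)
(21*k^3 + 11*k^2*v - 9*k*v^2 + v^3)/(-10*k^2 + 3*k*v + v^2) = (21*k^3 + 11*k^2*v - 9*k*v^2 + v^3)/(-10*k^2 + 3*k*v + v^2)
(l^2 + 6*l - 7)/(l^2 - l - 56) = (l - 1)/(l - 8)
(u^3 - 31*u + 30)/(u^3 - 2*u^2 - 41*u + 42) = (u - 5)/(u - 7)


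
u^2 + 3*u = u*(u + 3)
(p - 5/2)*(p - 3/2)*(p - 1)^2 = p^4 - 6*p^3 + 51*p^2/4 - 23*p/2 + 15/4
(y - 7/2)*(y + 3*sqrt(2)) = y^2 - 7*y/2 + 3*sqrt(2)*y - 21*sqrt(2)/2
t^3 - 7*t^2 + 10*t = t*(t - 5)*(t - 2)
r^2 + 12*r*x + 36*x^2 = (r + 6*x)^2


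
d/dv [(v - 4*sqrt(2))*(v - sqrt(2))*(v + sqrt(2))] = 3*v^2 - 8*sqrt(2)*v - 2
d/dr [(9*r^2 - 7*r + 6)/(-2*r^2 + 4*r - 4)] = (11*r^2 - 24*r + 2)/(2*(r^4 - 4*r^3 + 8*r^2 - 8*r + 4))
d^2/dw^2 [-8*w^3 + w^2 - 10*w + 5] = 2 - 48*w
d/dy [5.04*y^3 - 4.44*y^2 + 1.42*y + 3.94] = 15.12*y^2 - 8.88*y + 1.42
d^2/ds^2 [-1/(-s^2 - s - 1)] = 2*(-s^2 - s + (2*s + 1)^2 - 1)/(s^2 + s + 1)^3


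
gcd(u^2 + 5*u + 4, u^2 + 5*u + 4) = u^2 + 5*u + 4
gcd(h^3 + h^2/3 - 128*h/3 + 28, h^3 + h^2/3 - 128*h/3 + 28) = h^3 + h^2/3 - 128*h/3 + 28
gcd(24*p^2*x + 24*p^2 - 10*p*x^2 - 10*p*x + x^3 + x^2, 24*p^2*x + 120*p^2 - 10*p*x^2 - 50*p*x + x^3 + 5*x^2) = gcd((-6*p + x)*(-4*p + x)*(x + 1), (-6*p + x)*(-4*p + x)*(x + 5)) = 24*p^2 - 10*p*x + x^2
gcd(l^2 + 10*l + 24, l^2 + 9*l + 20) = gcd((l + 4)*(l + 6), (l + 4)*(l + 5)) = l + 4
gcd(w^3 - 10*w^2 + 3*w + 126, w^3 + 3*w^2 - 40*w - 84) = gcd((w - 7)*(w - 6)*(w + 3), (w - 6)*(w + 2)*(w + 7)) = w - 6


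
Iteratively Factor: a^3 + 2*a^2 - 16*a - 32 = (a + 4)*(a^2 - 2*a - 8) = (a + 2)*(a + 4)*(a - 4)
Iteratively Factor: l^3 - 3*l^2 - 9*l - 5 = (l + 1)*(l^2 - 4*l - 5) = (l - 5)*(l + 1)*(l + 1)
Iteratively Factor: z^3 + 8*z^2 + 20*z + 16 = (z + 4)*(z^2 + 4*z + 4) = (z + 2)*(z + 4)*(z + 2)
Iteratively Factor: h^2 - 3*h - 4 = (h + 1)*(h - 4)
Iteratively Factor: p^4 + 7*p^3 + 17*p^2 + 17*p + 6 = (p + 3)*(p^3 + 4*p^2 + 5*p + 2) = (p + 2)*(p + 3)*(p^2 + 2*p + 1) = (p + 1)*(p + 2)*(p + 3)*(p + 1)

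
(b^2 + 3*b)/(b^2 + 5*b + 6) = b/(b + 2)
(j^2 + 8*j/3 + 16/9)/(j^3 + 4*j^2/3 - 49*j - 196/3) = (j + 4/3)/(j^2 - 49)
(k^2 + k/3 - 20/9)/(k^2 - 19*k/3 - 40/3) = (k - 4/3)/(k - 8)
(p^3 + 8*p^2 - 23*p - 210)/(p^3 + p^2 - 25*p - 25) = (p^2 + 13*p + 42)/(p^2 + 6*p + 5)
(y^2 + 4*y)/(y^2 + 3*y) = (y + 4)/(y + 3)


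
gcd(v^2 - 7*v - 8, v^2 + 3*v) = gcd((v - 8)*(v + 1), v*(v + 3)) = 1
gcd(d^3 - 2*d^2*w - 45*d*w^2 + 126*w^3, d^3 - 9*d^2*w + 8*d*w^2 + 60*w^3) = -d + 6*w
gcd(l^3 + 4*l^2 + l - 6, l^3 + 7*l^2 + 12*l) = l + 3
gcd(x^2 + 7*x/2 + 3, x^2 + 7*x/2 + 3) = x^2 + 7*x/2 + 3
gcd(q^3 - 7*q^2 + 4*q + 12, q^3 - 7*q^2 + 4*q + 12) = q^3 - 7*q^2 + 4*q + 12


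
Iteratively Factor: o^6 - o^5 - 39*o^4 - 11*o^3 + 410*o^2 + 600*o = (o)*(o^5 - o^4 - 39*o^3 - 11*o^2 + 410*o + 600) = o*(o - 5)*(o^4 + 4*o^3 - 19*o^2 - 106*o - 120) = o*(o - 5)^2*(o^3 + 9*o^2 + 26*o + 24) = o*(o - 5)^2*(o + 4)*(o^2 + 5*o + 6) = o*(o - 5)^2*(o + 3)*(o + 4)*(o + 2)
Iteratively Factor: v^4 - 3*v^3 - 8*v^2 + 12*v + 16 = (v + 1)*(v^3 - 4*v^2 - 4*v + 16) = (v + 1)*(v + 2)*(v^2 - 6*v + 8) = (v - 4)*(v + 1)*(v + 2)*(v - 2)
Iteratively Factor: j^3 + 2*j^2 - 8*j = (j - 2)*(j^2 + 4*j) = j*(j - 2)*(j + 4)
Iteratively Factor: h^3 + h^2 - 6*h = (h)*(h^2 + h - 6) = h*(h + 3)*(h - 2)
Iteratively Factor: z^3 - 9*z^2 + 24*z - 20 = (z - 2)*(z^2 - 7*z + 10) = (z - 2)^2*(z - 5)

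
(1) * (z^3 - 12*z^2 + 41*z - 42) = z^3 - 12*z^2 + 41*z - 42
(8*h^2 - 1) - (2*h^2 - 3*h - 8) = 6*h^2 + 3*h + 7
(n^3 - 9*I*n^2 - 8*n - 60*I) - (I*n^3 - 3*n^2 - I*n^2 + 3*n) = n^3 - I*n^3 + 3*n^2 - 8*I*n^2 - 11*n - 60*I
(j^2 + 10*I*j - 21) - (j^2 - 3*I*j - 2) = 13*I*j - 19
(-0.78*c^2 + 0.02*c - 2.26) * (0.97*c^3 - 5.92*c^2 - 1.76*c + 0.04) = -0.7566*c^5 + 4.637*c^4 - 0.9378*c^3 + 13.3128*c^2 + 3.9784*c - 0.0904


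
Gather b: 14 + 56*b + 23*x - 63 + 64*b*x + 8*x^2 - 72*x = b*(64*x + 56) + 8*x^2 - 49*x - 49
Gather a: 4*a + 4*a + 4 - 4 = 8*a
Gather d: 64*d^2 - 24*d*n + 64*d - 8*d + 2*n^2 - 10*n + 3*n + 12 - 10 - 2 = 64*d^2 + d*(56 - 24*n) + 2*n^2 - 7*n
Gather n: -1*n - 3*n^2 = -3*n^2 - n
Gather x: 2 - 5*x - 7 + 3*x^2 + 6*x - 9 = 3*x^2 + x - 14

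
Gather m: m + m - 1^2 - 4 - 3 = 2*m - 8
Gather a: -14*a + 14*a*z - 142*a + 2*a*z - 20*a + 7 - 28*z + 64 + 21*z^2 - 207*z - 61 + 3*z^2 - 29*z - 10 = a*(16*z - 176) + 24*z^2 - 264*z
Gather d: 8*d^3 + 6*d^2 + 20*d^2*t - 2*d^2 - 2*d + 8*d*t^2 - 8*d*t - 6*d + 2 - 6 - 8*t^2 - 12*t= 8*d^3 + d^2*(20*t + 4) + d*(8*t^2 - 8*t - 8) - 8*t^2 - 12*t - 4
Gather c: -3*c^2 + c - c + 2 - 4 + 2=-3*c^2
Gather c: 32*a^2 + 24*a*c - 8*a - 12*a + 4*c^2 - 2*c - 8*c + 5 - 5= 32*a^2 - 20*a + 4*c^2 + c*(24*a - 10)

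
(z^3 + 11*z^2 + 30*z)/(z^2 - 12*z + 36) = z*(z^2 + 11*z + 30)/(z^2 - 12*z + 36)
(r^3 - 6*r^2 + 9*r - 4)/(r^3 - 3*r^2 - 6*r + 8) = (r - 1)/(r + 2)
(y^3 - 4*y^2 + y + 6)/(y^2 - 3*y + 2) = (y^2 - 2*y - 3)/(y - 1)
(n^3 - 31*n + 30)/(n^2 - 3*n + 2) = (n^2 + n - 30)/(n - 2)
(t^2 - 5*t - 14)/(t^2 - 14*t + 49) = (t + 2)/(t - 7)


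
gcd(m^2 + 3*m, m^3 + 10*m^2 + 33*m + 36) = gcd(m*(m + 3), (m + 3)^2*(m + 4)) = m + 3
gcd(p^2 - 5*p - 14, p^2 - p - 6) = p + 2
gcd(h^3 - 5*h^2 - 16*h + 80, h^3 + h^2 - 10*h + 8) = h + 4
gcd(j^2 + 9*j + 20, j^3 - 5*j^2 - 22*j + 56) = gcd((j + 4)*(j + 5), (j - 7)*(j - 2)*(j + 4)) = j + 4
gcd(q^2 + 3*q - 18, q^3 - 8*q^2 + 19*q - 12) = q - 3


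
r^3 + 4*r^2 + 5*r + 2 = (r + 1)^2*(r + 2)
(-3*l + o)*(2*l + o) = -6*l^2 - l*o + o^2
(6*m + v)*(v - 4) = 6*m*v - 24*m + v^2 - 4*v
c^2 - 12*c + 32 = (c - 8)*(c - 4)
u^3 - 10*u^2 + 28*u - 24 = (u - 6)*(u - 2)^2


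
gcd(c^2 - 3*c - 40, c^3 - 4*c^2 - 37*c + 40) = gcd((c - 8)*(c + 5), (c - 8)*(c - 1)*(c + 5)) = c^2 - 3*c - 40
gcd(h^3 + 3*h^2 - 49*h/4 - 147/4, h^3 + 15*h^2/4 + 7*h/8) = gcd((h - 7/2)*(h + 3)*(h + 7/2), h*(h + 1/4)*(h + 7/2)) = h + 7/2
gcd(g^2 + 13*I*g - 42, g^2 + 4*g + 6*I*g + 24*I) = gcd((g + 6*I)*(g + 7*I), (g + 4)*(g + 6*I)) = g + 6*I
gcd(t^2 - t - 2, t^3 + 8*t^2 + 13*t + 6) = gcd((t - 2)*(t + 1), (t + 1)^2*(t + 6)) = t + 1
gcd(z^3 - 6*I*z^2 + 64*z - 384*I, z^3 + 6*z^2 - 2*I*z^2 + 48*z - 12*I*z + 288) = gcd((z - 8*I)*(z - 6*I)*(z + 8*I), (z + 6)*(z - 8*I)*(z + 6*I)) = z - 8*I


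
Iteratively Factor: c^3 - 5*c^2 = (c - 5)*(c^2) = c*(c - 5)*(c)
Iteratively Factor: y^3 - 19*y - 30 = (y + 2)*(y^2 - 2*y - 15) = (y + 2)*(y + 3)*(y - 5)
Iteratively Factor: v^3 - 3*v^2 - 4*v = (v + 1)*(v^2 - 4*v) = (v - 4)*(v + 1)*(v)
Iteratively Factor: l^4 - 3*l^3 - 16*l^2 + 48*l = (l - 4)*(l^3 + l^2 - 12*l) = (l - 4)*(l - 3)*(l^2 + 4*l) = (l - 4)*(l - 3)*(l + 4)*(l)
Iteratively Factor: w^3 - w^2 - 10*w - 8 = (w + 2)*(w^2 - 3*w - 4) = (w + 1)*(w + 2)*(w - 4)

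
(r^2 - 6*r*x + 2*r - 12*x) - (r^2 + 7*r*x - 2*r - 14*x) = -13*r*x + 4*r + 2*x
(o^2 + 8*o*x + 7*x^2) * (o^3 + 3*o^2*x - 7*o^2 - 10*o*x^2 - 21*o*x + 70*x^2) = o^5 + 11*o^4*x - 7*o^4 + 21*o^3*x^2 - 77*o^3*x - 59*o^2*x^3 - 147*o^2*x^2 - 70*o*x^4 + 413*o*x^3 + 490*x^4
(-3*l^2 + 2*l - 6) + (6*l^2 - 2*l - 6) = 3*l^2 - 12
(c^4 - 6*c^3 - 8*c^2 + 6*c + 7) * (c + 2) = c^5 - 4*c^4 - 20*c^3 - 10*c^2 + 19*c + 14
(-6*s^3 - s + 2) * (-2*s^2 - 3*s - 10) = 12*s^5 + 18*s^4 + 62*s^3 - s^2 + 4*s - 20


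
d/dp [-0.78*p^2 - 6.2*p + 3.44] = -1.56*p - 6.2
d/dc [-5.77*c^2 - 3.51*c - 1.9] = -11.54*c - 3.51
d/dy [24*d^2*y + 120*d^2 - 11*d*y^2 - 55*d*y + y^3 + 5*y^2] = 24*d^2 - 22*d*y - 55*d + 3*y^2 + 10*y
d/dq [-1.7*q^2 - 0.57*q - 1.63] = -3.4*q - 0.57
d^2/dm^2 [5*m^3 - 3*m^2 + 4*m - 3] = 30*m - 6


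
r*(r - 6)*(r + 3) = r^3 - 3*r^2 - 18*r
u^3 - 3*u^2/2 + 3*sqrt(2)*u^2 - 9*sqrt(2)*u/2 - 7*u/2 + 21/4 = (u - 3/2)*(u - sqrt(2)/2)*(u + 7*sqrt(2)/2)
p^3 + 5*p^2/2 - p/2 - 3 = (p - 1)*(p + 3/2)*(p + 2)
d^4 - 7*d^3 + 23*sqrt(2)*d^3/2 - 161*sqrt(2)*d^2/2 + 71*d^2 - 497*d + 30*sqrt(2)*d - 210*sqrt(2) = (d - 7)*(d + sqrt(2)/2)*(d + 5*sqrt(2))*(d + 6*sqrt(2))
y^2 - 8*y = y*(y - 8)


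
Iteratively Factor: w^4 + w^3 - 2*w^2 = (w)*(w^3 + w^2 - 2*w) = w*(w + 2)*(w^2 - w) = w^2*(w + 2)*(w - 1)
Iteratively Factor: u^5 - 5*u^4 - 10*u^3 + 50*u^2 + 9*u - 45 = (u + 1)*(u^4 - 6*u^3 - 4*u^2 + 54*u - 45) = (u - 5)*(u + 1)*(u^3 - u^2 - 9*u + 9) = (u - 5)*(u - 3)*(u + 1)*(u^2 + 2*u - 3) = (u - 5)*(u - 3)*(u - 1)*(u + 1)*(u + 3)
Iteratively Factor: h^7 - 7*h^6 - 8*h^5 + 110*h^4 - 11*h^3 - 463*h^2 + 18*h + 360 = (h - 5)*(h^6 - 2*h^5 - 18*h^4 + 20*h^3 + 89*h^2 - 18*h - 72) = (h - 5)*(h + 1)*(h^5 - 3*h^4 - 15*h^3 + 35*h^2 + 54*h - 72) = (h - 5)*(h - 1)*(h + 1)*(h^4 - 2*h^3 - 17*h^2 + 18*h + 72) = (h - 5)*(h - 3)*(h - 1)*(h + 1)*(h^3 + h^2 - 14*h - 24) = (h - 5)*(h - 4)*(h - 3)*(h - 1)*(h + 1)*(h^2 + 5*h + 6) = (h - 5)*(h - 4)*(h - 3)*(h - 1)*(h + 1)*(h + 2)*(h + 3)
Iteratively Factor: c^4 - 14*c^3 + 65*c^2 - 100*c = (c - 5)*(c^3 - 9*c^2 + 20*c) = c*(c - 5)*(c^2 - 9*c + 20) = c*(c - 5)^2*(c - 4)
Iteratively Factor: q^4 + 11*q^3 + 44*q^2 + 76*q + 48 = (q + 2)*(q^3 + 9*q^2 + 26*q + 24) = (q + 2)*(q + 4)*(q^2 + 5*q + 6) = (q + 2)^2*(q + 4)*(q + 3)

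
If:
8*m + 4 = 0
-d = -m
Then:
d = -1/2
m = -1/2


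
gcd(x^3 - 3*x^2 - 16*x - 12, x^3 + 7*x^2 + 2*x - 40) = 1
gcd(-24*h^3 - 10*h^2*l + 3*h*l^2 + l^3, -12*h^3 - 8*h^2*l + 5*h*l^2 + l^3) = 1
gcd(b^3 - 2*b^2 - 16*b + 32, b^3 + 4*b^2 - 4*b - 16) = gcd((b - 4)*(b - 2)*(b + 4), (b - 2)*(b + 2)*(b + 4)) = b^2 + 2*b - 8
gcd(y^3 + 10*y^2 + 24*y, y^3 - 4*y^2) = y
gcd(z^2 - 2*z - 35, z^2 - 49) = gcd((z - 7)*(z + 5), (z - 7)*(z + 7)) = z - 7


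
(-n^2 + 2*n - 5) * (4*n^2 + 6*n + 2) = -4*n^4 + 2*n^3 - 10*n^2 - 26*n - 10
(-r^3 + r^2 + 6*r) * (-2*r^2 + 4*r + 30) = 2*r^5 - 6*r^4 - 38*r^3 + 54*r^2 + 180*r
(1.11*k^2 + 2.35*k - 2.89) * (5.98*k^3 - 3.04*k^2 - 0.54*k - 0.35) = 6.6378*k^5 + 10.6786*k^4 - 25.0256*k^3 + 7.1281*k^2 + 0.7381*k + 1.0115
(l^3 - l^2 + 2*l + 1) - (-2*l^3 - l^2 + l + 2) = 3*l^3 + l - 1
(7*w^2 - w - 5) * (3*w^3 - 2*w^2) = 21*w^5 - 17*w^4 - 13*w^3 + 10*w^2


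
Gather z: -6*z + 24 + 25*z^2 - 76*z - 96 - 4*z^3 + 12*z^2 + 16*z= -4*z^3 + 37*z^2 - 66*z - 72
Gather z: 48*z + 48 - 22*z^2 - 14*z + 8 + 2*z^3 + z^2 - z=2*z^3 - 21*z^2 + 33*z + 56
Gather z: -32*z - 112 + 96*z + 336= 64*z + 224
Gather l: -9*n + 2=2 - 9*n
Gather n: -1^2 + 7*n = 7*n - 1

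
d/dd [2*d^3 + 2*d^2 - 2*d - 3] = 6*d^2 + 4*d - 2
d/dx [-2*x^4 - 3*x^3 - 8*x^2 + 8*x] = -8*x^3 - 9*x^2 - 16*x + 8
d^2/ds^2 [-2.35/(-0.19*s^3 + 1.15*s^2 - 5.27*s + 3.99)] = ((5.405 - 2.679*s)*(0.19*s^3 - 1.15*s^2 + 5.27*s - 3.99) + 2.35*(0.57*s^2 - 2.3*s + 5.27)*(1.14*s^2 - 4.6*s + 10.54))/(0.19*s^3 - 1.15*s^2 + 5.27*s - 3.99)^3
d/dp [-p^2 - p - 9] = -2*p - 1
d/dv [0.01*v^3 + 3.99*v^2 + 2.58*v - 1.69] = 0.03*v^2 + 7.98*v + 2.58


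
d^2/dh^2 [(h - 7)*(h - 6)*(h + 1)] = 6*h - 24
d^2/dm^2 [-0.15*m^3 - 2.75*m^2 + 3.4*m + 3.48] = -0.9*m - 5.5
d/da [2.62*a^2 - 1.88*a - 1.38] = 5.24*a - 1.88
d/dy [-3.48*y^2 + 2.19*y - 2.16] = 2.19 - 6.96*y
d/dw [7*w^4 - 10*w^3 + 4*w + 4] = 28*w^3 - 30*w^2 + 4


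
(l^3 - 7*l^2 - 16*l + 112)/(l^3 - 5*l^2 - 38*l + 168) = (l + 4)/(l + 6)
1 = 1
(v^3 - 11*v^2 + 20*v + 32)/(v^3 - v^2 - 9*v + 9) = (v^3 - 11*v^2 + 20*v + 32)/(v^3 - v^2 - 9*v + 9)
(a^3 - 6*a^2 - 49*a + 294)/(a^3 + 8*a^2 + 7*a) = (a^2 - 13*a + 42)/(a*(a + 1))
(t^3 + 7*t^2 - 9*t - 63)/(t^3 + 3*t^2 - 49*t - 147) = (t - 3)/(t - 7)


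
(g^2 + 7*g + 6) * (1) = g^2 + 7*g + 6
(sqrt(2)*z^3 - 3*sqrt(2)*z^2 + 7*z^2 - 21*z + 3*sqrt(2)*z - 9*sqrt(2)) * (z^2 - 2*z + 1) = sqrt(2)*z^5 - 5*sqrt(2)*z^4 + 7*z^4 - 35*z^3 + 10*sqrt(2)*z^3 - 18*sqrt(2)*z^2 + 49*z^2 - 21*z + 21*sqrt(2)*z - 9*sqrt(2)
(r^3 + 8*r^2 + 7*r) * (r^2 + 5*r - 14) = r^5 + 13*r^4 + 33*r^3 - 77*r^2 - 98*r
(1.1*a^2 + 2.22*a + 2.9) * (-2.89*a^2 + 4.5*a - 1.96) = -3.179*a^4 - 1.4658*a^3 - 0.547000000000001*a^2 + 8.6988*a - 5.684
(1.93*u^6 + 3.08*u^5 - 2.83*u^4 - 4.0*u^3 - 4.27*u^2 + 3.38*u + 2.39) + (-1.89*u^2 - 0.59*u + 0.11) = 1.93*u^6 + 3.08*u^5 - 2.83*u^4 - 4.0*u^3 - 6.16*u^2 + 2.79*u + 2.5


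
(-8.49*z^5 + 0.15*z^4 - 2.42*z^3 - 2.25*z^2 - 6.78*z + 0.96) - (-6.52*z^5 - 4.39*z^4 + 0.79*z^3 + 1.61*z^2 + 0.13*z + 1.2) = -1.97*z^5 + 4.54*z^4 - 3.21*z^3 - 3.86*z^2 - 6.91*z - 0.24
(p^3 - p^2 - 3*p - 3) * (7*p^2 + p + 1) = 7*p^5 - 6*p^4 - 21*p^3 - 25*p^2 - 6*p - 3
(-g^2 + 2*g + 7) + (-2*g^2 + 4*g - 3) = -3*g^2 + 6*g + 4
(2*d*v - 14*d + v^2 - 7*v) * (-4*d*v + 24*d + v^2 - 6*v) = -8*d^2*v^2 + 104*d^2*v - 336*d^2 - 2*d*v^3 + 26*d*v^2 - 84*d*v + v^4 - 13*v^3 + 42*v^2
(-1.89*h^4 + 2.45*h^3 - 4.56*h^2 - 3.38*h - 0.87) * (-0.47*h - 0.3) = 0.8883*h^5 - 0.5845*h^4 + 1.4082*h^3 + 2.9566*h^2 + 1.4229*h + 0.261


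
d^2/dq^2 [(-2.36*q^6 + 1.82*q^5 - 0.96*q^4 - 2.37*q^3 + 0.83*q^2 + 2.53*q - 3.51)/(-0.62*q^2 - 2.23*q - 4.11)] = (10.886208*q^8 + 93.690432*q^7 + 399.665184*q^6 + 854.121792*q^5 + 738.856836*q^4 - 462.250302*q^3 + 345.713058*q^2 + 308.004894*q + 35.356926)/(0.238328*q^6 + 2.571636*q^5 + 13.989246*q^4 + 45.184483*q^3 + 92.735163*q^2 + 113.008149*q + 69.426531)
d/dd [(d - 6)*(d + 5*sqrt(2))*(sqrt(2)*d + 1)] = 3*sqrt(2)*d^2 - 12*sqrt(2)*d + 22*d - 66 + 5*sqrt(2)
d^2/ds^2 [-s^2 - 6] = -2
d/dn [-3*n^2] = -6*n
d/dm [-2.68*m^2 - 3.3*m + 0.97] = -5.36*m - 3.3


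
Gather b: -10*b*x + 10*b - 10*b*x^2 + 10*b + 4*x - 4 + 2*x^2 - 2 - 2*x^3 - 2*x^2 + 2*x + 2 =b*(-10*x^2 - 10*x + 20) - 2*x^3 + 6*x - 4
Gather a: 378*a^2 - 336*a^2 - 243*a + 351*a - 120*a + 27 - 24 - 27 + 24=42*a^2 - 12*a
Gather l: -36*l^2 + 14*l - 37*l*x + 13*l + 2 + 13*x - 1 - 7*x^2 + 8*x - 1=-36*l^2 + l*(27 - 37*x) - 7*x^2 + 21*x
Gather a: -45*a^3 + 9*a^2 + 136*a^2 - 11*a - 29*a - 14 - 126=-45*a^3 + 145*a^2 - 40*a - 140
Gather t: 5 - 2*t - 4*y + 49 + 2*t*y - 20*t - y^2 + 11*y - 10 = t*(2*y - 22) - y^2 + 7*y + 44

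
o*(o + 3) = o^2 + 3*o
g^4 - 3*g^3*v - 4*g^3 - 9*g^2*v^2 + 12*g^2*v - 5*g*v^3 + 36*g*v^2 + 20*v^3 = (g - 4)*(g - 5*v)*(g + v)^2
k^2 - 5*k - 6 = (k - 6)*(k + 1)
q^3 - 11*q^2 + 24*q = q*(q - 8)*(q - 3)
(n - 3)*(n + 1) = n^2 - 2*n - 3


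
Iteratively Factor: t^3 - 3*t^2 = (t - 3)*(t^2) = t*(t - 3)*(t)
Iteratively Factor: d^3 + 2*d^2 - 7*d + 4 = (d + 4)*(d^2 - 2*d + 1) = (d - 1)*(d + 4)*(d - 1)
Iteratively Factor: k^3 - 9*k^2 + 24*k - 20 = (k - 5)*(k^2 - 4*k + 4) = (k - 5)*(k - 2)*(k - 2)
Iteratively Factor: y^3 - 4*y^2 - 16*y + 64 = (y - 4)*(y^2 - 16) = (y - 4)*(y + 4)*(y - 4)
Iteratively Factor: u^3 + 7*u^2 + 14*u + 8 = (u + 1)*(u^2 + 6*u + 8) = (u + 1)*(u + 4)*(u + 2)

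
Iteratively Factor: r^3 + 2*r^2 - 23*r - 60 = (r + 3)*(r^2 - r - 20) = (r - 5)*(r + 3)*(r + 4)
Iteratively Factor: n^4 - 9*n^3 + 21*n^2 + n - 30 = (n - 2)*(n^3 - 7*n^2 + 7*n + 15) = (n - 5)*(n - 2)*(n^2 - 2*n - 3) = (n - 5)*(n - 3)*(n - 2)*(n + 1)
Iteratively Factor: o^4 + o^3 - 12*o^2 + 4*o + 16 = (o + 4)*(o^3 - 3*o^2 + 4) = (o + 1)*(o + 4)*(o^2 - 4*o + 4) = (o - 2)*(o + 1)*(o + 4)*(o - 2)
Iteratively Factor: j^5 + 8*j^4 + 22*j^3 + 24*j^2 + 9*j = (j + 1)*(j^4 + 7*j^3 + 15*j^2 + 9*j) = j*(j + 1)*(j^3 + 7*j^2 + 15*j + 9) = j*(j + 1)*(j + 3)*(j^2 + 4*j + 3) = j*(j + 1)^2*(j + 3)*(j + 3)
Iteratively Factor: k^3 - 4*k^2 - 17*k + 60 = (k - 3)*(k^2 - k - 20) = (k - 3)*(k + 4)*(k - 5)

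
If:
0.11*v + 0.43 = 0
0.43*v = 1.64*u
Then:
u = -1.02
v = -3.91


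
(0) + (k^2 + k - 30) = k^2 + k - 30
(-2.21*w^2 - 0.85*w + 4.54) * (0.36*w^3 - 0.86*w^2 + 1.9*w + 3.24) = -0.7956*w^5 + 1.5946*w^4 - 1.8336*w^3 - 12.6798*w^2 + 5.872*w + 14.7096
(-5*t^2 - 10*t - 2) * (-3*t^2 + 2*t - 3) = 15*t^4 + 20*t^3 + t^2 + 26*t + 6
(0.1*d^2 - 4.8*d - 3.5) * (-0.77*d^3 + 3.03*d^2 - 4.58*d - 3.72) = -0.077*d^5 + 3.999*d^4 - 12.307*d^3 + 11.007*d^2 + 33.886*d + 13.02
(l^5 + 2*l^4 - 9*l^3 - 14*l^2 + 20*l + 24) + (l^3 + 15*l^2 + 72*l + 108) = l^5 + 2*l^4 - 8*l^3 + l^2 + 92*l + 132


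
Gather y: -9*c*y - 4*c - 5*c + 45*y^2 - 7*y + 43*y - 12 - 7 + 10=-9*c + 45*y^2 + y*(36 - 9*c) - 9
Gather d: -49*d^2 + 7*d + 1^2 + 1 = -49*d^2 + 7*d + 2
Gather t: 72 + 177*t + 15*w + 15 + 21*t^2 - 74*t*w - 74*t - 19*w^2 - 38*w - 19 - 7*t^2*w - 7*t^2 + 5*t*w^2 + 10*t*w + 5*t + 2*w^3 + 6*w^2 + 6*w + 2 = t^2*(14 - 7*w) + t*(5*w^2 - 64*w + 108) + 2*w^3 - 13*w^2 - 17*w + 70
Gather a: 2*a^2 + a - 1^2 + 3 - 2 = 2*a^2 + a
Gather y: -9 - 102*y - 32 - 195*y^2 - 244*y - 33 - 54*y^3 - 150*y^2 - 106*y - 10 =-54*y^3 - 345*y^2 - 452*y - 84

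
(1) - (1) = 0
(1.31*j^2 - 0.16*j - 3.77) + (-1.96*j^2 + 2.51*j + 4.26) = -0.65*j^2 + 2.35*j + 0.49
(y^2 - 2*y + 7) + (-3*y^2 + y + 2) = -2*y^2 - y + 9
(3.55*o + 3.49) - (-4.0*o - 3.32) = 7.55*o + 6.81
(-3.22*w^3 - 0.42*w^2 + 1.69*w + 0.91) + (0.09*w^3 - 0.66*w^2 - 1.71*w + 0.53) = -3.13*w^3 - 1.08*w^2 - 0.02*w + 1.44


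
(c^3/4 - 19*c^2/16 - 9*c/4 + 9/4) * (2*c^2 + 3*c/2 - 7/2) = c^5/2 - 2*c^4 - 229*c^3/32 + 169*c^2/32 + 45*c/4 - 63/8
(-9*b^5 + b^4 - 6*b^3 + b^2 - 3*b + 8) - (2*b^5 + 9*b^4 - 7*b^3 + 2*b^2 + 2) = -11*b^5 - 8*b^4 + b^3 - b^2 - 3*b + 6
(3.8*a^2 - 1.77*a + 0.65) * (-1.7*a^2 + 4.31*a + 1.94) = -6.46*a^4 + 19.387*a^3 - 1.3617*a^2 - 0.6323*a + 1.261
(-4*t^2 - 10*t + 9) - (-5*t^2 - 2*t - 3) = t^2 - 8*t + 12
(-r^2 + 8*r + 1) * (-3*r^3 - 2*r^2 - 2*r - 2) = 3*r^5 - 22*r^4 - 17*r^3 - 16*r^2 - 18*r - 2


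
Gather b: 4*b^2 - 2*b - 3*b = 4*b^2 - 5*b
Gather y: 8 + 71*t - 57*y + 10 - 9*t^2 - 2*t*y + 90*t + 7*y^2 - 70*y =-9*t^2 + 161*t + 7*y^2 + y*(-2*t - 127) + 18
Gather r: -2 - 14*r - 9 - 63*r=-77*r - 11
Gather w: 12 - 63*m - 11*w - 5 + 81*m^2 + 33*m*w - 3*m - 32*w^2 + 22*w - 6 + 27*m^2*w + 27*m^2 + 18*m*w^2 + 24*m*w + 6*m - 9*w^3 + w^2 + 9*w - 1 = 108*m^2 - 60*m - 9*w^3 + w^2*(18*m - 31) + w*(27*m^2 + 57*m + 20)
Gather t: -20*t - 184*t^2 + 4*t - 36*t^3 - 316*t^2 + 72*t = -36*t^3 - 500*t^2 + 56*t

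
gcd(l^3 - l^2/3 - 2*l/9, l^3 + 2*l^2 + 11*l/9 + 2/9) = l + 1/3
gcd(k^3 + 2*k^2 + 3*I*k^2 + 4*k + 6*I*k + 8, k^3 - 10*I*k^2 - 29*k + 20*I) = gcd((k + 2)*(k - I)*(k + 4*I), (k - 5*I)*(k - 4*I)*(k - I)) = k - I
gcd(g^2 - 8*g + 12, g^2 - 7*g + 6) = g - 6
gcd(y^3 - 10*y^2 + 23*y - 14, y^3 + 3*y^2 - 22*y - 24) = 1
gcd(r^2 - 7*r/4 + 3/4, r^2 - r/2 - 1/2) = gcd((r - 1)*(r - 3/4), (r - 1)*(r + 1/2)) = r - 1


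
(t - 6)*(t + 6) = t^2 - 36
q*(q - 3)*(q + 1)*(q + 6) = q^4 + 4*q^3 - 15*q^2 - 18*q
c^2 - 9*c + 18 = (c - 6)*(c - 3)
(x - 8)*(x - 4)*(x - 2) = x^3 - 14*x^2 + 56*x - 64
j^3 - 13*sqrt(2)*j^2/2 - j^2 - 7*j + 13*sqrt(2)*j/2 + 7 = (j - 1)*(j - 7*sqrt(2))*(j + sqrt(2)/2)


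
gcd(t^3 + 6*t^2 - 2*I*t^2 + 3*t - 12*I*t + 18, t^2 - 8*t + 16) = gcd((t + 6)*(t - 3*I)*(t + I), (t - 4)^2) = 1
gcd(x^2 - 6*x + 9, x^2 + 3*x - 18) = x - 3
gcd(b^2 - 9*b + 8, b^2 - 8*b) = b - 8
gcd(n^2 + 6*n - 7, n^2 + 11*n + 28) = n + 7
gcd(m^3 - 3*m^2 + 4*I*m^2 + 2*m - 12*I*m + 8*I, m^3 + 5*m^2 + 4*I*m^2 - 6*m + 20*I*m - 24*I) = m^2 + m*(-1 + 4*I) - 4*I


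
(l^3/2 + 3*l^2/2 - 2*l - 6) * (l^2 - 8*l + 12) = l^5/2 - 5*l^4/2 - 8*l^3 + 28*l^2 + 24*l - 72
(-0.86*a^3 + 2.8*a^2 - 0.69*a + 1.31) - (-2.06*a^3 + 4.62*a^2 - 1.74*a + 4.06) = 1.2*a^3 - 1.82*a^2 + 1.05*a - 2.75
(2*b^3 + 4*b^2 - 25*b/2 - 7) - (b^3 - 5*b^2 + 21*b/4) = b^3 + 9*b^2 - 71*b/4 - 7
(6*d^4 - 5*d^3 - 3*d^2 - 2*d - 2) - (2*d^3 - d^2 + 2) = 6*d^4 - 7*d^3 - 2*d^2 - 2*d - 4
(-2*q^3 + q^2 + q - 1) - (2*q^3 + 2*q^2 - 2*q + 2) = -4*q^3 - q^2 + 3*q - 3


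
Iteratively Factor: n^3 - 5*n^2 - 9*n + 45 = (n - 5)*(n^2 - 9) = (n - 5)*(n + 3)*(n - 3)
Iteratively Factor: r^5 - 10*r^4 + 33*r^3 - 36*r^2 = (r - 4)*(r^4 - 6*r^3 + 9*r^2) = r*(r - 4)*(r^3 - 6*r^2 + 9*r) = r*(r - 4)*(r - 3)*(r^2 - 3*r) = r*(r - 4)*(r - 3)^2*(r)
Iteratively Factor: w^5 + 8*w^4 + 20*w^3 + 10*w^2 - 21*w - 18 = (w + 3)*(w^4 + 5*w^3 + 5*w^2 - 5*w - 6) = (w + 3)^2*(w^3 + 2*w^2 - w - 2) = (w - 1)*(w + 3)^2*(w^2 + 3*w + 2) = (w - 1)*(w + 1)*(w + 3)^2*(w + 2)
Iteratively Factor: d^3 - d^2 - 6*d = (d + 2)*(d^2 - 3*d) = d*(d + 2)*(d - 3)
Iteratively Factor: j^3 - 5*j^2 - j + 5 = (j + 1)*(j^2 - 6*j + 5) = (j - 5)*(j + 1)*(j - 1)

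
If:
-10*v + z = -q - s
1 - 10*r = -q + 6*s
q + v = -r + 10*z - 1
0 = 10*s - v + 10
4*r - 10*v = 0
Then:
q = 8989/1861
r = 2150/1861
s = -1775/1861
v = 860/1861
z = 1386/1861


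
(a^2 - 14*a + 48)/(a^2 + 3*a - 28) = (a^2 - 14*a + 48)/(a^2 + 3*a - 28)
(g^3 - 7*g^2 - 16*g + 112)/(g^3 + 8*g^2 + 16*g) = (g^2 - 11*g + 28)/(g*(g + 4))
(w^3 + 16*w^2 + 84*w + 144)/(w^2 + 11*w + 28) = (w^2 + 12*w + 36)/(w + 7)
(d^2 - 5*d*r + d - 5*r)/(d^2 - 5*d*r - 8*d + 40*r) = (d + 1)/(d - 8)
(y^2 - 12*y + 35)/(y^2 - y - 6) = (-y^2 + 12*y - 35)/(-y^2 + y + 6)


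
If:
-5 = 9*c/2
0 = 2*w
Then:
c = -10/9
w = 0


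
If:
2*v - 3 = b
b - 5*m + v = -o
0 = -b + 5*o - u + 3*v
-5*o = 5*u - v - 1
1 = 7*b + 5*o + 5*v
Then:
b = -19/55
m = 93/1375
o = -177/275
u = 61/55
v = 73/55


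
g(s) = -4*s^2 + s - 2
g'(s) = 1 - 8*s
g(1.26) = -7.09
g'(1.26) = -9.08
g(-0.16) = -2.26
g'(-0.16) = 2.28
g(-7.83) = -255.07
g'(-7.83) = 63.64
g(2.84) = -31.42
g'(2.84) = -21.72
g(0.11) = -1.94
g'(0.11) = 0.12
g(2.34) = -21.56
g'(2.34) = -17.72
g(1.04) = -5.29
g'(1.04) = -7.32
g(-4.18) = -76.07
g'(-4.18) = 34.44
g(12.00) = -566.00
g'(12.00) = -95.00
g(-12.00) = -590.00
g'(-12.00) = 97.00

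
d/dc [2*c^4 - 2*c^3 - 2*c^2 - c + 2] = 8*c^3 - 6*c^2 - 4*c - 1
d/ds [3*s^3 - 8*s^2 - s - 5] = 9*s^2 - 16*s - 1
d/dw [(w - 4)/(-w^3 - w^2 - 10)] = (-w^3 - w^2 + w*(w - 4)*(3*w + 2) - 10)/(w^3 + w^2 + 10)^2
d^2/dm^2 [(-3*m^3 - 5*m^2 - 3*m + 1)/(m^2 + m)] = 2*(-m^3 + 3*m^2 + 3*m + 1)/(m^3*(m^3 + 3*m^2 + 3*m + 1))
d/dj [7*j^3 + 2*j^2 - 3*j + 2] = 21*j^2 + 4*j - 3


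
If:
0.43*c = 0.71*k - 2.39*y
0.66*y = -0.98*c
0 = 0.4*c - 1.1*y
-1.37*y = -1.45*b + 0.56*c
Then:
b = 0.00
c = 0.00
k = 0.00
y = 0.00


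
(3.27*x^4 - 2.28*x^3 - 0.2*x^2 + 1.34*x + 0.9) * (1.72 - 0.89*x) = -2.9103*x^5 + 7.6536*x^4 - 3.7436*x^3 - 1.5366*x^2 + 1.5038*x + 1.548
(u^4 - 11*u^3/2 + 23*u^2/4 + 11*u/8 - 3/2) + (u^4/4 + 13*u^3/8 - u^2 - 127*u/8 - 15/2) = 5*u^4/4 - 31*u^3/8 + 19*u^2/4 - 29*u/2 - 9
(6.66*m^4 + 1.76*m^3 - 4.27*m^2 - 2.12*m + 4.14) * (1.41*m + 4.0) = 9.3906*m^5 + 29.1216*m^4 + 1.0193*m^3 - 20.0692*m^2 - 2.6426*m + 16.56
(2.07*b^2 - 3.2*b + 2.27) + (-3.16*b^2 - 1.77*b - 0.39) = -1.09*b^2 - 4.97*b + 1.88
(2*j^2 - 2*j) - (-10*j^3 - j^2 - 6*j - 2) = 10*j^3 + 3*j^2 + 4*j + 2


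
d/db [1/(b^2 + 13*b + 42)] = (-2*b - 13)/(b^2 + 13*b + 42)^2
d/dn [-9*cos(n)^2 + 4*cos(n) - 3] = 2*(9*cos(n) - 2)*sin(n)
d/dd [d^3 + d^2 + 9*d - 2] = 3*d^2 + 2*d + 9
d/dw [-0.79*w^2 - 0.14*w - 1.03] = -1.58*w - 0.14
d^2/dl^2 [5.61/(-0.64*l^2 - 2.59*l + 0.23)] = (4.595712*l^2 + 18.598272*l - 5.61*(1.28*l + 2.59)*(2.56*l + 5.18) - 1.651584)/(0.64*l^2 + 2.59*l - 0.23)^3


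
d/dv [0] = 0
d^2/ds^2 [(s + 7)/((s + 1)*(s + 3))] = 2*(s^3 + 21*s^2 + 75*s + 79)/(s^6 + 12*s^5 + 57*s^4 + 136*s^3 + 171*s^2 + 108*s + 27)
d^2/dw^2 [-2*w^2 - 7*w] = -4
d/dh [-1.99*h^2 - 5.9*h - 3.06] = -3.98*h - 5.9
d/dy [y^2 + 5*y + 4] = 2*y + 5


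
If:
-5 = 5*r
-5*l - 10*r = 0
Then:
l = 2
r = -1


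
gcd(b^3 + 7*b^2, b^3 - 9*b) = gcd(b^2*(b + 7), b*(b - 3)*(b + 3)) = b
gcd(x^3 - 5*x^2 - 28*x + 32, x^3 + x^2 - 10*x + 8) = x^2 + 3*x - 4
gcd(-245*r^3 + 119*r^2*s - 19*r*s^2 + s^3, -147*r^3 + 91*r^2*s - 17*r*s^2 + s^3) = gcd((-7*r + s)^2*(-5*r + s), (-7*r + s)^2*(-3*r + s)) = 49*r^2 - 14*r*s + s^2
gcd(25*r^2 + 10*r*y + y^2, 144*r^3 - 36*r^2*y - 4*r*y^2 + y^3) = 1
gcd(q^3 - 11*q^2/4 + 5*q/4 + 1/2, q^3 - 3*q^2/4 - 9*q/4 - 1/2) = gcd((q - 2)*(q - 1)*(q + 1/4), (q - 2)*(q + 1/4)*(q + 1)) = q^2 - 7*q/4 - 1/2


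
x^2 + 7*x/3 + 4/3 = (x + 1)*(x + 4/3)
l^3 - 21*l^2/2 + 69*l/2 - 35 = (l - 5)*(l - 7/2)*(l - 2)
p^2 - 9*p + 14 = (p - 7)*(p - 2)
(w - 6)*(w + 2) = w^2 - 4*w - 12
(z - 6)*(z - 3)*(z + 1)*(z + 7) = z^4 - z^3 - 47*z^2 + 81*z + 126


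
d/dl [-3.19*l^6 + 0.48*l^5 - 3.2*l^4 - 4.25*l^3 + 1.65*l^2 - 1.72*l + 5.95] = -19.14*l^5 + 2.4*l^4 - 12.8*l^3 - 12.75*l^2 + 3.3*l - 1.72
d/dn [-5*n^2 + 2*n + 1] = 2 - 10*n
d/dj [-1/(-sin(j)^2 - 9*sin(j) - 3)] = -(2*sin(j) + 9)*cos(j)/(sin(j)^2 + 9*sin(j) + 3)^2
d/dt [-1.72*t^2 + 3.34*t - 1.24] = 3.34 - 3.44*t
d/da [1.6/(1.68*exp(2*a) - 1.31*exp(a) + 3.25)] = (2.096 - 5.376*exp(a))*exp(a)/(1.68*exp(2*a) - 1.31*exp(a) + 3.25)^2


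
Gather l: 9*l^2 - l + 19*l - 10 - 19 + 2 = 9*l^2 + 18*l - 27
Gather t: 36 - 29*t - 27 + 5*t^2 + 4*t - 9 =5*t^2 - 25*t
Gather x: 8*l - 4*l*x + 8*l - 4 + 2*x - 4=16*l + x*(2 - 4*l) - 8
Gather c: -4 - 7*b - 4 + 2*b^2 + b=2*b^2 - 6*b - 8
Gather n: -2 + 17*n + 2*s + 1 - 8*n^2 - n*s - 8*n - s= -8*n^2 + n*(9 - s) + s - 1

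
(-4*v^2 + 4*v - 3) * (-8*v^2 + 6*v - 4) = 32*v^4 - 56*v^3 + 64*v^2 - 34*v + 12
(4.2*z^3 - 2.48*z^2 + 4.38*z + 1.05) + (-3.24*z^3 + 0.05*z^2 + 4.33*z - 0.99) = 0.96*z^3 - 2.43*z^2 + 8.71*z + 0.0600000000000001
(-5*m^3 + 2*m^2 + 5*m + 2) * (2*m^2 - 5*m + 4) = -10*m^5 + 29*m^4 - 20*m^3 - 13*m^2 + 10*m + 8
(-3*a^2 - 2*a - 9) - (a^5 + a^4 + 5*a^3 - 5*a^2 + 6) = -a^5 - a^4 - 5*a^3 + 2*a^2 - 2*a - 15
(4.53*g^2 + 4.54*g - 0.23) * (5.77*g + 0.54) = 26.1381*g^3 + 28.642*g^2 + 1.1245*g - 0.1242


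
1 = 1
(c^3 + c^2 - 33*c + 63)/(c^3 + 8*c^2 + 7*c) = (c^2 - 6*c + 9)/(c*(c + 1))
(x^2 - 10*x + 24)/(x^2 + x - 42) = (x - 4)/(x + 7)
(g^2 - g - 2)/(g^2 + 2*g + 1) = (g - 2)/(g + 1)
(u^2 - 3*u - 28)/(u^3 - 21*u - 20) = (u - 7)/(u^2 - 4*u - 5)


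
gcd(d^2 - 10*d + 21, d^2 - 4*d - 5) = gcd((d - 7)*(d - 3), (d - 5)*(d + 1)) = 1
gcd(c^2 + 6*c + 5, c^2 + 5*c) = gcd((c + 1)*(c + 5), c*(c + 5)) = c + 5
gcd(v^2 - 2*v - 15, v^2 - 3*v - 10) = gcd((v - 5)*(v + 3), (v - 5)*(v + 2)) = v - 5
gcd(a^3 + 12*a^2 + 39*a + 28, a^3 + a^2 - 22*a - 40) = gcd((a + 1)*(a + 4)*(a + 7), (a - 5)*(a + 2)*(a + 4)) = a + 4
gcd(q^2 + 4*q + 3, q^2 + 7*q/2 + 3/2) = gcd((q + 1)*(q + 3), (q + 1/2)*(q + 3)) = q + 3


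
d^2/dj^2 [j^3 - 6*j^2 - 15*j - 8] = 6*j - 12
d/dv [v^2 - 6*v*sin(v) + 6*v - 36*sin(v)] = -6*v*cos(v) + 2*v - 6*sin(v) - 36*cos(v) + 6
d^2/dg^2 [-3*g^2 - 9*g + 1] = -6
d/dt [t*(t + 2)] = 2*t + 2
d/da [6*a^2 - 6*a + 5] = 12*a - 6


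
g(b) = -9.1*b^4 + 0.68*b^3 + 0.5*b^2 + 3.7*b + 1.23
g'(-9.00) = 26695.54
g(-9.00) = -60192.39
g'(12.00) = -62589.74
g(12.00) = -187404.93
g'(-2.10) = 347.70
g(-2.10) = -187.61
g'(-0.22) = 3.97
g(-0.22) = 0.41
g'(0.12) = 3.79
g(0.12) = 1.68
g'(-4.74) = 3921.26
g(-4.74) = -4671.11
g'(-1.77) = 210.17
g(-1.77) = -96.84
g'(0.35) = 2.74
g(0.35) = 2.48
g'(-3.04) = 1042.15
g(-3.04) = -801.71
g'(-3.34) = 1379.37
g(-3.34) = -1163.36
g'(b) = -36.4*b^3 + 2.04*b^2 + 1.0*b + 3.7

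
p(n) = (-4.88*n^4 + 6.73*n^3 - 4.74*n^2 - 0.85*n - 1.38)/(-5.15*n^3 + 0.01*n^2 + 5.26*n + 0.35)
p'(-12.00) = 0.93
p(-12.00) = -12.84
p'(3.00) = 0.74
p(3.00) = 2.12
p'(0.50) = -0.64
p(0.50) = -1.05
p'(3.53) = 0.81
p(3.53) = 2.53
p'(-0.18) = 18.25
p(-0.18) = 2.52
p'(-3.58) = 0.70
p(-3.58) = -5.37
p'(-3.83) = 0.74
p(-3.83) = -5.55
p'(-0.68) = -17.69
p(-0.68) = 3.84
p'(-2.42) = 0.16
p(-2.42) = -4.78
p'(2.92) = 0.73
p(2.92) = 2.06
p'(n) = (15.45*n^2 - 0.02*n - 5.26)*(-4.88*n^4 + 6.73*n^3 - 4.74*n^2 - 0.85*n - 1.38)/(-5.15*n^3 + 0.01*n^2 + 5.26*n + 0.35)^2 + (-19.52*n^3 + 20.19*n^2 - 9.48*n - 0.85)/(-5.15*n^3 + 0.01*n^2 + 5.26*n + 0.35)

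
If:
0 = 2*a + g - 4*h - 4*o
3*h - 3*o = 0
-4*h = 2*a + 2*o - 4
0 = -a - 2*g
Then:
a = 32/25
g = -16/25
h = 6/25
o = 6/25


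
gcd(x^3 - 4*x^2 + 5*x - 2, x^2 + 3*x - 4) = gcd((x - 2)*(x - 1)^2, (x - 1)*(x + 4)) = x - 1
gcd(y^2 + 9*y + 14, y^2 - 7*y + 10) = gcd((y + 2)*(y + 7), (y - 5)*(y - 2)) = 1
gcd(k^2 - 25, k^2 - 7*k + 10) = k - 5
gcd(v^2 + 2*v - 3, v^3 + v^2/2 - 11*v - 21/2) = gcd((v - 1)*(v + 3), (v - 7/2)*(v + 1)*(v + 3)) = v + 3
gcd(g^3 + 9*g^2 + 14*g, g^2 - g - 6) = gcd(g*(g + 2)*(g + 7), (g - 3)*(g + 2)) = g + 2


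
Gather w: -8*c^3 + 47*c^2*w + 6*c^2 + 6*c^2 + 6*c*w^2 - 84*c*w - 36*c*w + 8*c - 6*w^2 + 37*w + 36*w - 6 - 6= -8*c^3 + 12*c^2 + 8*c + w^2*(6*c - 6) + w*(47*c^2 - 120*c + 73) - 12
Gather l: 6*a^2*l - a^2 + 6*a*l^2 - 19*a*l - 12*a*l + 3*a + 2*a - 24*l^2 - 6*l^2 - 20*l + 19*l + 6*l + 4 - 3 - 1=-a^2 + 5*a + l^2*(6*a - 30) + l*(6*a^2 - 31*a + 5)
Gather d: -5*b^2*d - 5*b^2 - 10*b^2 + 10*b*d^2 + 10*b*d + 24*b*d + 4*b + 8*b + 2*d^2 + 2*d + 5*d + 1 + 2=-15*b^2 + 12*b + d^2*(10*b + 2) + d*(-5*b^2 + 34*b + 7) + 3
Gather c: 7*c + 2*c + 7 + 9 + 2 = 9*c + 18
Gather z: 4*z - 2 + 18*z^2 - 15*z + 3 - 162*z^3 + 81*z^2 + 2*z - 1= -162*z^3 + 99*z^2 - 9*z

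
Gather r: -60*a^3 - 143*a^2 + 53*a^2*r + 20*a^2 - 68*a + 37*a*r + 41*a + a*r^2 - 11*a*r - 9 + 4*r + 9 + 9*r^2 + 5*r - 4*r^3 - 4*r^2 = -60*a^3 - 123*a^2 - 27*a - 4*r^3 + r^2*(a + 5) + r*(53*a^2 + 26*a + 9)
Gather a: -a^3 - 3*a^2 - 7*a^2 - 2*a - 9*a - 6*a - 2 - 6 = -a^3 - 10*a^2 - 17*a - 8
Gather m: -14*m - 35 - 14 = -14*m - 49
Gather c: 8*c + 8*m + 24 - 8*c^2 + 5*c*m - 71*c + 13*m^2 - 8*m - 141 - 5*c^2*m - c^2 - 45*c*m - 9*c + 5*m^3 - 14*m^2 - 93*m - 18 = c^2*(-5*m - 9) + c*(-40*m - 72) + 5*m^3 - m^2 - 93*m - 135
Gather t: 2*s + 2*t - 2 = 2*s + 2*t - 2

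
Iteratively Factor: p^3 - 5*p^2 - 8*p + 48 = (p - 4)*(p^2 - p - 12) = (p - 4)*(p + 3)*(p - 4)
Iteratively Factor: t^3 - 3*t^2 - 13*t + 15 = (t - 1)*(t^2 - 2*t - 15) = (t - 1)*(t + 3)*(t - 5)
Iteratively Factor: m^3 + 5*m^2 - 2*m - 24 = (m + 4)*(m^2 + m - 6) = (m - 2)*(m + 4)*(m + 3)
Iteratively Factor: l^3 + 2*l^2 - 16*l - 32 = (l - 4)*(l^2 + 6*l + 8) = (l - 4)*(l + 4)*(l + 2)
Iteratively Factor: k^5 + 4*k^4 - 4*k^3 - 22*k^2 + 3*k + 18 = (k - 1)*(k^4 + 5*k^3 + k^2 - 21*k - 18) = (k - 1)*(k + 3)*(k^3 + 2*k^2 - 5*k - 6) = (k - 2)*(k - 1)*(k + 3)*(k^2 + 4*k + 3) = (k - 2)*(k - 1)*(k + 1)*(k + 3)*(k + 3)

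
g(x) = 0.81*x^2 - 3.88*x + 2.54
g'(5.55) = 5.11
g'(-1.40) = -6.15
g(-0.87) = 6.53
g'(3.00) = 0.98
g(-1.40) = 9.56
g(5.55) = 5.96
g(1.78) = -1.80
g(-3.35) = 24.63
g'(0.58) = -2.94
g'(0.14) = -3.65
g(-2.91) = 20.69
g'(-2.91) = -8.59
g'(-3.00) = -8.74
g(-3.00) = 21.47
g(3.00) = -1.81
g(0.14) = 2.01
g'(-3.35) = -9.31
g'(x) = 1.62*x - 3.88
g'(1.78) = -1.00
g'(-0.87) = -5.29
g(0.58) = 0.56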